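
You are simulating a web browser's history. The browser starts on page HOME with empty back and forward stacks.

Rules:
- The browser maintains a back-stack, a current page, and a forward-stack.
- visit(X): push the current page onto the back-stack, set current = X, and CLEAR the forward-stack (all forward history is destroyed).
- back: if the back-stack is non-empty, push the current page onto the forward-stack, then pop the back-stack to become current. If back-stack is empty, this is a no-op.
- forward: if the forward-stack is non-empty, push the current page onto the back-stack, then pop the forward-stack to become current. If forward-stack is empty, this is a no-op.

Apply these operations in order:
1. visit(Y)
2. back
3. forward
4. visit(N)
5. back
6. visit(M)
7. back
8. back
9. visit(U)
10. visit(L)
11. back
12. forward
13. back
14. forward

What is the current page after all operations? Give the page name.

After 1 (visit(Y)): cur=Y back=1 fwd=0
After 2 (back): cur=HOME back=0 fwd=1
After 3 (forward): cur=Y back=1 fwd=0
After 4 (visit(N)): cur=N back=2 fwd=0
After 5 (back): cur=Y back=1 fwd=1
After 6 (visit(M)): cur=M back=2 fwd=0
After 7 (back): cur=Y back=1 fwd=1
After 8 (back): cur=HOME back=0 fwd=2
After 9 (visit(U)): cur=U back=1 fwd=0
After 10 (visit(L)): cur=L back=2 fwd=0
After 11 (back): cur=U back=1 fwd=1
After 12 (forward): cur=L back=2 fwd=0
After 13 (back): cur=U back=1 fwd=1
After 14 (forward): cur=L back=2 fwd=0

Answer: L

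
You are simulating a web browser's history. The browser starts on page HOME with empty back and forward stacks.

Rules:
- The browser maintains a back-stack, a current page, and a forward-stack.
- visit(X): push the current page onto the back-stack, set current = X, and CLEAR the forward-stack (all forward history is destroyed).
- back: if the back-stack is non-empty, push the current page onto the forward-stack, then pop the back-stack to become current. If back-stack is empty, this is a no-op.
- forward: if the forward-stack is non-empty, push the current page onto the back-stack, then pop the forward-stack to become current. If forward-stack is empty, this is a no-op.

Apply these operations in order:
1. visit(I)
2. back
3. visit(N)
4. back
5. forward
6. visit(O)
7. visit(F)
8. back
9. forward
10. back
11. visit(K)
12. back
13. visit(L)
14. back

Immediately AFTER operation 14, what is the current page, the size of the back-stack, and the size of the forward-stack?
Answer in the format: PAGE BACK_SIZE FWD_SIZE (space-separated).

After 1 (visit(I)): cur=I back=1 fwd=0
After 2 (back): cur=HOME back=0 fwd=1
After 3 (visit(N)): cur=N back=1 fwd=0
After 4 (back): cur=HOME back=0 fwd=1
After 5 (forward): cur=N back=1 fwd=0
After 6 (visit(O)): cur=O back=2 fwd=0
After 7 (visit(F)): cur=F back=3 fwd=0
After 8 (back): cur=O back=2 fwd=1
After 9 (forward): cur=F back=3 fwd=0
After 10 (back): cur=O back=2 fwd=1
After 11 (visit(K)): cur=K back=3 fwd=0
After 12 (back): cur=O back=2 fwd=1
After 13 (visit(L)): cur=L back=3 fwd=0
After 14 (back): cur=O back=2 fwd=1

O 2 1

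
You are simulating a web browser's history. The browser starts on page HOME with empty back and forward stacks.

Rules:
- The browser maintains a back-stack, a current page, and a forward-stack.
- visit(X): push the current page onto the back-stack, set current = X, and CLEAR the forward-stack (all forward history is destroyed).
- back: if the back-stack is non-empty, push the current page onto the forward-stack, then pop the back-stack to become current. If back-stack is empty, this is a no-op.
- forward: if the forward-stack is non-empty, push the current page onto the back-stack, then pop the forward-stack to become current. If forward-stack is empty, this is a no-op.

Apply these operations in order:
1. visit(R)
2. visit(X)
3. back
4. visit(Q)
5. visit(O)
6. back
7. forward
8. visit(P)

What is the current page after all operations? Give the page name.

After 1 (visit(R)): cur=R back=1 fwd=0
After 2 (visit(X)): cur=X back=2 fwd=0
After 3 (back): cur=R back=1 fwd=1
After 4 (visit(Q)): cur=Q back=2 fwd=0
After 5 (visit(O)): cur=O back=3 fwd=0
After 6 (back): cur=Q back=2 fwd=1
After 7 (forward): cur=O back=3 fwd=0
After 8 (visit(P)): cur=P back=4 fwd=0

Answer: P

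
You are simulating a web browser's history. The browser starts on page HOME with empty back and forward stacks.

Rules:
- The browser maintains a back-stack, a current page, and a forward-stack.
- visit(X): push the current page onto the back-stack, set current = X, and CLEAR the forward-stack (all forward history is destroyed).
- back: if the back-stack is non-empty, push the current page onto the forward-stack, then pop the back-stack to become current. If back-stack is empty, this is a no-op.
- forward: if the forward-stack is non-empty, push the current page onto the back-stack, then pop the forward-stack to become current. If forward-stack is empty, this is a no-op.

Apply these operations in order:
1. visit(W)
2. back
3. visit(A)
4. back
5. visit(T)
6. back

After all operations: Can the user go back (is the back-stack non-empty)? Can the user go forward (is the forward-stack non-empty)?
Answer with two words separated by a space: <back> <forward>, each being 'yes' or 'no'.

After 1 (visit(W)): cur=W back=1 fwd=0
After 2 (back): cur=HOME back=0 fwd=1
After 3 (visit(A)): cur=A back=1 fwd=0
After 4 (back): cur=HOME back=0 fwd=1
After 5 (visit(T)): cur=T back=1 fwd=0
After 6 (back): cur=HOME back=0 fwd=1

Answer: no yes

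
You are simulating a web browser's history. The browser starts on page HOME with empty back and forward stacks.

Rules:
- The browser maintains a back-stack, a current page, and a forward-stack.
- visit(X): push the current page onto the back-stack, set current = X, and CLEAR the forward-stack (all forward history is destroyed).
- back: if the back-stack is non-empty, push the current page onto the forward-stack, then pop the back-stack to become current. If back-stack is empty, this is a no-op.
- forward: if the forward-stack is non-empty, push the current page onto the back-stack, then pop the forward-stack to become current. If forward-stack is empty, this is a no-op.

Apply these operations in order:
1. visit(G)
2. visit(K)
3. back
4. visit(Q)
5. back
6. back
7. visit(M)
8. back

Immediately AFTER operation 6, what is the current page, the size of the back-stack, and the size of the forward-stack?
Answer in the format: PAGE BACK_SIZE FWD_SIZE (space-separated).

After 1 (visit(G)): cur=G back=1 fwd=0
After 2 (visit(K)): cur=K back=2 fwd=0
After 3 (back): cur=G back=1 fwd=1
After 4 (visit(Q)): cur=Q back=2 fwd=0
After 5 (back): cur=G back=1 fwd=1
After 6 (back): cur=HOME back=0 fwd=2

HOME 0 2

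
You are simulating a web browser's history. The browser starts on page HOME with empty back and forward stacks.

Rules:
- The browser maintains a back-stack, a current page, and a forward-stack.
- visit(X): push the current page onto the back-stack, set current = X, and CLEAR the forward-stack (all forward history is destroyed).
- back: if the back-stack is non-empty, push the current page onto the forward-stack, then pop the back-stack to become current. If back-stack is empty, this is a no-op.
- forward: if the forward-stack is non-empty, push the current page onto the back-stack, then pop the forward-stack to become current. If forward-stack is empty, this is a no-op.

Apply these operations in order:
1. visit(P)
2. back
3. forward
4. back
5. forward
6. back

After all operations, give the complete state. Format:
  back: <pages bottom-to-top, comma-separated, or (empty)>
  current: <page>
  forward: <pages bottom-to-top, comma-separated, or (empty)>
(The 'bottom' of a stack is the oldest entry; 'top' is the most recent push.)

After 1 (visit(P)): cur=P back=1 fwd=0
After 2 (back): cur=HOME back=0 fwd=1
After 3 (forward): cur=P back=1 fwd=0
After 4 (back): cur=HOME back=0 fwd=1
After 5 (forward): cur=P back=1 fwd=0
After 6 (back): cur=HOME back=0 fwd=1

Answer: back: (empty)
current: HOME
forward: P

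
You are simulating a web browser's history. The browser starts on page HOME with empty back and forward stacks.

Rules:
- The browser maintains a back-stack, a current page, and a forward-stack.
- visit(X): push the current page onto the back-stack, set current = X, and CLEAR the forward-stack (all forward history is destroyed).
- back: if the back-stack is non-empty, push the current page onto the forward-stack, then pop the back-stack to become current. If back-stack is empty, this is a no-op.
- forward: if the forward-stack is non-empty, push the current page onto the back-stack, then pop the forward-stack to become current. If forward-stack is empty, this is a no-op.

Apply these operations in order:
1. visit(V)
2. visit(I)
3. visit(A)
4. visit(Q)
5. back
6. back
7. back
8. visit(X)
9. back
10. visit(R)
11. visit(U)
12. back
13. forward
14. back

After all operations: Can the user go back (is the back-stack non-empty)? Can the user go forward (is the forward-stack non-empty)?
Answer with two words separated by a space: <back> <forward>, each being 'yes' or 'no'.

Answer: yes yes

Derivation:
After 1 (visit(V)): cur=V back=1 fwd=0
After 2 (visit(I)): cur=I back=2 fwd=0
After 3 (visit(A)): cur=A back=3 fwd=0
After 4 (visit(Q)): cur=Q back=4 fwd=0
After 5 (back): cur=A back=3 fwd=1
After 6 (back): cur=I back=2 fwd=2
After 7 (back): cur=V back=1 fwd=3
After 8 (visit(X)): cur=X back=2 fwd=0
After 9 (back): cur=V back=1 fwd=1
After 10 (visit(R)): cur=R back=2 fwd=0
After 11 (visit(U)): cur=U back=3 fwd=0
After 12 (back): cur=R back=2 fwd=1
After 13 (forward): cur=U back=3 fwd=0
After 14 (back): cur=R back=2 fwd=1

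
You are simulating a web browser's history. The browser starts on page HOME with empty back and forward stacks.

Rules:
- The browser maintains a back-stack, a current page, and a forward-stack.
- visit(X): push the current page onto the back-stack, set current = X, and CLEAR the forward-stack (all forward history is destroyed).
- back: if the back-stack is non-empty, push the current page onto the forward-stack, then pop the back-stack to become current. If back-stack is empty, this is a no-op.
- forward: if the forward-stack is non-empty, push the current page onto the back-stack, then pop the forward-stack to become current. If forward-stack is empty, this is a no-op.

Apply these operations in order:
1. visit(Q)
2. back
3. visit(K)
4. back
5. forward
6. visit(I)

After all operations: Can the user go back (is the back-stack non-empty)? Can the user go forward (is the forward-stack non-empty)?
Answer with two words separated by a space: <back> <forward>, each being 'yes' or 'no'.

After 1 (visit(Q)): cur=Q back=1 fwd=0
After 2 (back): cur=HOME back=0 fwd=1
After 3 (visit(K)): cur=K back=1 fwd=0
After 4 (back): cur=HOME back=0 fwd=1
After 5 (forward): cur=K back=1 fwd=0
After 6 (visit(I)): cur=I back=2 fwd=0

Answer: yes no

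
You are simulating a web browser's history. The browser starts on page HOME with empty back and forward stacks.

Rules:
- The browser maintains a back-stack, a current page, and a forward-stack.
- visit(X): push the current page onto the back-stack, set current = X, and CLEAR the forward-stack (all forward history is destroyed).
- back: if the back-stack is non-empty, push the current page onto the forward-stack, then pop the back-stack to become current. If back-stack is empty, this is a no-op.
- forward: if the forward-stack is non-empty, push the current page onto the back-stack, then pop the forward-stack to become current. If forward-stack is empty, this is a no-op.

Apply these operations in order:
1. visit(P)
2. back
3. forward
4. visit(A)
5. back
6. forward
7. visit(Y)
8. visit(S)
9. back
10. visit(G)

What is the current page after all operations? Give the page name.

After 1 (visit(P)): cur=P back=1 fwd=0
After 2 (back): cur=HOME back=0 fwd=1
After 3 (forward): cur=P back=1 fwd=0
After 4 (visit(A)): cur=A back=2 fwd=0
After 5 (back): cur=P back=1 fwd=1
After 6 (forward): cur=A back=2 fwd=0
After 7 (visit(Y)): cur=Y back=3 fwd=0
After 8 (visit(S)): cur=S back=4 fwd=0
After 9 (back): cur=Y back=3 fwd=1
After 10 (visit(G)): cur=G back=4 fwd=0

Answer: G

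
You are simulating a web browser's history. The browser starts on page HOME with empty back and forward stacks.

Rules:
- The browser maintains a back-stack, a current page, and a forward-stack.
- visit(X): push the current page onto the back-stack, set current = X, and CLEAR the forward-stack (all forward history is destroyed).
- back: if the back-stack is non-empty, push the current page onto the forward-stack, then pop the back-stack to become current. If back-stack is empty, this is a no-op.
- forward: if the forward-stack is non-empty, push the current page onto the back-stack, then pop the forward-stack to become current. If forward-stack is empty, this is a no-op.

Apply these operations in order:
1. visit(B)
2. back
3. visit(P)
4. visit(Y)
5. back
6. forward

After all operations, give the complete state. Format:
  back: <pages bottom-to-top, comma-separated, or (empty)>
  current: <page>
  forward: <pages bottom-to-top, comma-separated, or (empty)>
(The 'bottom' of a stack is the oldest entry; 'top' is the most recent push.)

After 1 (visit(B)): cur=B back=1 fwd=0
After 2 (back): cur=HOME back=0 fwd=1
After 3 (visit(P)): cur=P back=1 fwd=0
After 4 (visit(Y)): cur=Y back=2 fwd=0
After 5 (back): cur=P back=1 fwd=1
After 6 (forward): cur=Y back=2 fwd=0

Answer: back: HOME,P
current: Y
forward: (empty)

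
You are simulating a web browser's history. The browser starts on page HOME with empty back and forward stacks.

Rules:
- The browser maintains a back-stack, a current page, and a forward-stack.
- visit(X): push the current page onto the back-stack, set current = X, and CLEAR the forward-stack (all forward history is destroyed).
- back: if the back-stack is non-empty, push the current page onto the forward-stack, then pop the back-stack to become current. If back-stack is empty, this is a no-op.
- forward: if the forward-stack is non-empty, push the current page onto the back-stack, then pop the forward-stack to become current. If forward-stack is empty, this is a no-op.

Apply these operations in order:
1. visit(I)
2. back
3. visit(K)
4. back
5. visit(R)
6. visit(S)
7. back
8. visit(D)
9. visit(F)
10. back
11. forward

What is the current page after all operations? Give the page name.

After 1 (visit(I)): cur=I back=1 fwd=0
After 2 (back): cur=HOME back=0 fwd=1
After 3 (visit(K)): cur=K back=1 fwd=0
After 4 (back): cur=HOME back=0 fwd=1
After 5 (visit(R)): cur=R back=1 fwd=0
After 6 (visit(S)): cur=S back=2 fwd=0
After 7 (back): cur=R back=1 fwd=1
After 8 (visit(D)): cur=D back=2 fwd=0
After 9 (visit(F)): cur=F back=3 fwd=0
After 10 (back): cur=D back=2 fwd=1
After 11 (forward): cur=F back=3 fwd=0

Answer: F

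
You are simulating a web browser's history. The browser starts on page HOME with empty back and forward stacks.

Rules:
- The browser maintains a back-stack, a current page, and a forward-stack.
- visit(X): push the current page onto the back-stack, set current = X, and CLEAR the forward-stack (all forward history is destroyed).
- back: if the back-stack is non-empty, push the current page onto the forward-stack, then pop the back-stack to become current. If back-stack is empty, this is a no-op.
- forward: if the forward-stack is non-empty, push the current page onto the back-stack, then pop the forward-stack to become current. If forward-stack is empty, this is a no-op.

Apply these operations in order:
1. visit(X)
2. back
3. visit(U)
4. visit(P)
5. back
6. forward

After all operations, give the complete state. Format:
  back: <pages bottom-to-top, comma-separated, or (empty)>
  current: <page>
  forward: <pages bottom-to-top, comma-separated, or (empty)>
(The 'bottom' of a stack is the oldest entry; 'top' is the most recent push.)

After 1 (visit(X)): cur=X back=1 fwd=0
After 2 (back): cur=HOME back=0 fwd=1
After 3 (visit(U)): cur=U back=1 fwd=0
After 4 (visit(P)): cur=P back=2 fwd=0
After 5 (back): cur=U back=1 fwd=1
After 6 (forward): cur=P back=2 fwd=0

Answer: back: HOME,U
current: P
forward: (empty)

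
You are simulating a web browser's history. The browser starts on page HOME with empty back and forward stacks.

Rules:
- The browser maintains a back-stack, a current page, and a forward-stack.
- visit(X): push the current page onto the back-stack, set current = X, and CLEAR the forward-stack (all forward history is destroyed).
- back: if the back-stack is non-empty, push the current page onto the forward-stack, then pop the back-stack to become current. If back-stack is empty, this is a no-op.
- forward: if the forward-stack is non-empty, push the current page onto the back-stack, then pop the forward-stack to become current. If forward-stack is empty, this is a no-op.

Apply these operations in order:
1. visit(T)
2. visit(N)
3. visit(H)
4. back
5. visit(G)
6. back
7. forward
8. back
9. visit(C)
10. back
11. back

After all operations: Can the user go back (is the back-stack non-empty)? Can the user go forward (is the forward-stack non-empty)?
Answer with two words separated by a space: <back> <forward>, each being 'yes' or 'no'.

Answer: yes yes

Derivation:
After 1 (visit(T)): cur=T back=1 fwd=0
After 2 (visit(N)): cur=N back=2 fwd=0
After 3 (visit(H)): cur=H back=3 fwd=0
After 4 (back): cur=N back=2 fwd=1
After 5 (visit(G)): cur=G back=3 fwd=0
After 6 (back): cur=N back=2 fwd=1
After 7 (forward): cur=G back=3 fwd=0
After 8 (back): cur=N back=2 fwd=1
After 9 (visit(C)): cur=C back=3 fwd=0
After 10 (back): cur=N back=2 fwd=1
After 11 (back): cur=T back=1 fwd=2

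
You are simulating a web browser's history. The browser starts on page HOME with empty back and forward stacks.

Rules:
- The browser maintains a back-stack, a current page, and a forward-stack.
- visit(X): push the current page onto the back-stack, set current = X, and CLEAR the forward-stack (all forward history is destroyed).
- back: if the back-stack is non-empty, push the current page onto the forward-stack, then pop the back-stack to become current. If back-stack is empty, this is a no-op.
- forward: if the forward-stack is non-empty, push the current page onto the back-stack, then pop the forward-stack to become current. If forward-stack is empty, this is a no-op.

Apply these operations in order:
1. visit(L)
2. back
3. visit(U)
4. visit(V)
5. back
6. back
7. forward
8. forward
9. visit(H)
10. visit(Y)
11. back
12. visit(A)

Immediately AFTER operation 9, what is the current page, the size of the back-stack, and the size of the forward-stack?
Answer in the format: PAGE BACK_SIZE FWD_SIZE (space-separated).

After 1 (visit(L)): cur=L back=1 fwd=0
After 2 (back): cur=HOME back=0 fwd=1
After 3 (visit(U)): cur=U back=1 fwd=0
After 4 (visit(V)): cur=V back=2 fwd=0
After 5 (back): cur=U back=1 fwd=1
After 6 (back): cur=HOME back=0 fwd=2
After 7 (forward): cur=U back=1 fwd=1
After 8 (forward): cur=V back=2 fwd=0
After 9 (visit(H)): cur=H back=3 fwd=0

H 3 0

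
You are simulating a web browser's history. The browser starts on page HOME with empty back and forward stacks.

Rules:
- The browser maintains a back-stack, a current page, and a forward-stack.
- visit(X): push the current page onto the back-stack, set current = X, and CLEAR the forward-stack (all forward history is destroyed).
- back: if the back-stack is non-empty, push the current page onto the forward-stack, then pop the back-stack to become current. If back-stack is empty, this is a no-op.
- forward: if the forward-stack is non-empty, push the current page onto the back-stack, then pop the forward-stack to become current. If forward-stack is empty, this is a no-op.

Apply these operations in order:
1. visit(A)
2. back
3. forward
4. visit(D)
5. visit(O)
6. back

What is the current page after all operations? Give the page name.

Answer: D

Derivation:
After 1 (visit(A)): cur=A back=1 fwd=0
After 2 (back): cur=HOME back=0 fwd=1
After 3 (forward): cur=A back=1 fwd=0
After 4 (visit(D)): cur=D back=2 fwd=0
After 5 (visit(O)): cur=O back=3 fwd=0
After 6 (back): cur=D back=2 fwd=1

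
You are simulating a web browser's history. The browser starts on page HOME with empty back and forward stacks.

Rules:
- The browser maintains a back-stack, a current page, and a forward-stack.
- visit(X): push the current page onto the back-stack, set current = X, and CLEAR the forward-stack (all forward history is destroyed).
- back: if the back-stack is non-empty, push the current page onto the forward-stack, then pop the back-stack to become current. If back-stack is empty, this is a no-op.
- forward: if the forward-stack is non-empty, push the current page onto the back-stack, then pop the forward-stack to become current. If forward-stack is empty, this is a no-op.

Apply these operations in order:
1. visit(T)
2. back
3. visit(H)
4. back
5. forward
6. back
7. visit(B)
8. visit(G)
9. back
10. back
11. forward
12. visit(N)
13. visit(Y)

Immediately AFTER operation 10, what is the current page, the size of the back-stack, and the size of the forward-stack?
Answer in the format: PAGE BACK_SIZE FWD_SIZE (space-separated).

After 1 (visit(T)): cur=T back=1 fwd=0
After 2 (back): cur=HOME back=0 fwd=1
After 3 (visit(H)): cur=H back=1 fwd=0
After 4 (back): cur=HOME back=0 fwd=1
After 5 (forward): cur=H back=1 fwd=0
After 6 (back): cur=HOME back=0 fwd=1
After 7 (visit(B)): cur=B back=1 fwd=0
After 8 (visit(G)): cur=G back=2 fwd=0
After 9 (back): cur=B back=1 fwd=1
After 10 (back): cur=HOME back=0 fwd=2

HOME 0 2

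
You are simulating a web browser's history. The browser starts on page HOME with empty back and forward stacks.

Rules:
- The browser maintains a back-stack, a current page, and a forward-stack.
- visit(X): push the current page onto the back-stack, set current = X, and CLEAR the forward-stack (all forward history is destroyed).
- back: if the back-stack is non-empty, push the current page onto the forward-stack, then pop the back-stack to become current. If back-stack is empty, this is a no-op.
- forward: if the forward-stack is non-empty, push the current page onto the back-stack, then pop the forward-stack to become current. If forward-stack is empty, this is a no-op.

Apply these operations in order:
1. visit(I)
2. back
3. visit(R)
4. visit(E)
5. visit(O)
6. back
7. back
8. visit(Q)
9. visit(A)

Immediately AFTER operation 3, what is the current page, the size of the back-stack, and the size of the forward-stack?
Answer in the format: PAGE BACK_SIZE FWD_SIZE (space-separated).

After 1 (visit(I)): cur=I back=1 fwd=0
After 2 (back): cur=HOME back=0 fwd=1
After 3 (visit(R)): cur=R back=1 fwd=0

R 1 0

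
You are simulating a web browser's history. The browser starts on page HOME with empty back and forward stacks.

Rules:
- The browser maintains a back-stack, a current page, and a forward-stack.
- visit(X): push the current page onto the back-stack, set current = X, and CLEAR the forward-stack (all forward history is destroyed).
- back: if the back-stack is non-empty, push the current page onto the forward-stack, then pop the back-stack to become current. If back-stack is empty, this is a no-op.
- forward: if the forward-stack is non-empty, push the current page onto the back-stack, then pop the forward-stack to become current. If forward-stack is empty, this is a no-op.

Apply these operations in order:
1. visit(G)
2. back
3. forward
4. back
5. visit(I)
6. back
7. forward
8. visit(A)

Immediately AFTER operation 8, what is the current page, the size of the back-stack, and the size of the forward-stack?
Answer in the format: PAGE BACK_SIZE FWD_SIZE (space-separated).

After 1 (visit(G)): cur=G back=1 fwd=0
After 2 (back): cur=HOME back=0 fwd=1
After 3 (forward): cur=G back=1 fwd=0
After 4 (back): cur=HOME back=0 fwd=1
After 5 (visit(I)): cur=I back=1 fwd=0
After 6 (back): cur=HOME back=0 fwd=1
After 7 (forward): cur=I back=1 fwd=0
After 8 (visit(A)): cur=A back=2 fwd=0

A 2 0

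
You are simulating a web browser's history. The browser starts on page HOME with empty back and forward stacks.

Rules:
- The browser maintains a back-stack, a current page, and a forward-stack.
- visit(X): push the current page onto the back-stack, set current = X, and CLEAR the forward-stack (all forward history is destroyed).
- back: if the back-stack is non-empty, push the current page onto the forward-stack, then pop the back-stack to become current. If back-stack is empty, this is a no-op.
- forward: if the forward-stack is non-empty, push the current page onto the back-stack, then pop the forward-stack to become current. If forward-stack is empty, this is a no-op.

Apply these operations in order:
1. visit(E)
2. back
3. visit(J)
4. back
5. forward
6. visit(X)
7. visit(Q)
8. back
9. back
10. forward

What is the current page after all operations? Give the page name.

After 1 (visit(E)): cur=E back=1 fwd=0
After 2 (back): cur=HOME back=0 fwd=1
After 3 (visit(J)): cur=J back=1 fwd=0
After 4 (back): cur=HOME back=0 fwd=1
After 5 (forward): cur=J back=1 fwd=0
After 6 (visit(X)): cur=X back=2 fwd=0
After 7 (visit(Q)): cur=Q back=3 fwd=0
After 8 (back): cur=X back=2 fwd=1
After 9 (back): cur=J back=1 fwd=2
After 10 (forward): cur=X back=2 fwd=1

Answer: X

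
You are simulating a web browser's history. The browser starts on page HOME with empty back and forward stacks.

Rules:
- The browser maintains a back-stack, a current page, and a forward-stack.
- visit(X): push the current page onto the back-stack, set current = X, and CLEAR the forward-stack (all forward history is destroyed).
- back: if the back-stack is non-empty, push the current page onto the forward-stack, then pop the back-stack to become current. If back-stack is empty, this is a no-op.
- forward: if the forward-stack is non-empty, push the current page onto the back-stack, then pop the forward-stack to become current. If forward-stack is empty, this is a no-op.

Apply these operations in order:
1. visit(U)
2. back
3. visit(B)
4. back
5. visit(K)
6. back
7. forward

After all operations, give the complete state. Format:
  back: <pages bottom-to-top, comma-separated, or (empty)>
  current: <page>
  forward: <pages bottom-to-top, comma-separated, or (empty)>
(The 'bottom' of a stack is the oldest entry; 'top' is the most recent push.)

Answer: back: HOME
current: K
forward: (empty)

Derivation:
After 1 (visit(U)): cur=U back=1 fwd=0
After 2 (back): cur=HOME back=0 fwd=1
After 3 (visit(B)): cur=B back=1 fwd=0
After 4 (back): cur=HOME back=0 fwd=1
After 5 (visit(K)): cur=K back=1 fwd=0
After 6 (back): cur=HOME back=0 fwd=1
After 7 (forward): cur=K back=1 fwd=0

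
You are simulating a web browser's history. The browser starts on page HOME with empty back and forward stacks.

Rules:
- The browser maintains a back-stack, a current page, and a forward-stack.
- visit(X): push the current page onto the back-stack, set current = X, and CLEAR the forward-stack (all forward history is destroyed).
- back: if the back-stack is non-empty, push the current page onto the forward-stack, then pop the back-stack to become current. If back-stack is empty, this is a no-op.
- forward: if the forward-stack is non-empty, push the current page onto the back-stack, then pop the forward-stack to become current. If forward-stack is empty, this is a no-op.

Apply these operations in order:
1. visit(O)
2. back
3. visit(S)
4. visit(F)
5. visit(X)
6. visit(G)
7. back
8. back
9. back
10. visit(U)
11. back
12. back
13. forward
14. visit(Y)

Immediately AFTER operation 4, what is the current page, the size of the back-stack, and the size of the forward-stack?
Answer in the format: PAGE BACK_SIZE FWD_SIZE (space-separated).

After 1 (visit(O)): cur=O back=1 fwd=0
After 2 (back): cur=HOME back=0 fwd=1
After 3 (visit(S)): cur=S back=1 fwd=0
After 4 (visit(F)): cur=F back=2 fwd=0

F 2 0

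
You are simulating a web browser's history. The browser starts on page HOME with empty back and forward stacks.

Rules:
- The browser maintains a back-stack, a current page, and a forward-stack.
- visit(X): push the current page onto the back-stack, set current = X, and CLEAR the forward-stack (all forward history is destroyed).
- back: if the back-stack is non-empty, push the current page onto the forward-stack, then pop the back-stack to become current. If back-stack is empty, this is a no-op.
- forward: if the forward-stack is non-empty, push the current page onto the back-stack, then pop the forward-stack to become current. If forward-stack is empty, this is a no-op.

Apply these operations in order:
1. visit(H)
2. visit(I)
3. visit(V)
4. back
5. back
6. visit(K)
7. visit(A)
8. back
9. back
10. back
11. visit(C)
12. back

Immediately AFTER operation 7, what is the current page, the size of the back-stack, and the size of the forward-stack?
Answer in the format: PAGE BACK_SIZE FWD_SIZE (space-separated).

After 1 (visit(H)): cur=H back=1 fwd=0
After 2 (visit(I)): cur=I back=2 fwd=0
After 3 (visit(V)): cur=V back=3 fwd=0
After 4 (back): cur=I back=2 fwd=1
After 5 (back): cur=H back=1 fwd=2
After 6 (visit(K)): cur=K back=2 fwd=0
After 7 (visit(A)): cur=A back=3 fwd=0

A 3 0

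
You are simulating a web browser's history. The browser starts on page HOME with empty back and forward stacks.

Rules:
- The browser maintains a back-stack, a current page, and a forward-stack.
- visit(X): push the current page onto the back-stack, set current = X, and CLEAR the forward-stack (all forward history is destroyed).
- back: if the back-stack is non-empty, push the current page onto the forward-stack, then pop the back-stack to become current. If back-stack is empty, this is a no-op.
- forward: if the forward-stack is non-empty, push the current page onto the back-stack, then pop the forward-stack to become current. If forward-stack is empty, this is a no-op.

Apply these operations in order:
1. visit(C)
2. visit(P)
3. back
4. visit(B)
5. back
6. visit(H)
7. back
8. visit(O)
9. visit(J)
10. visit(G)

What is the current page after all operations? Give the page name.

Answer: G

Derivation:
After 1 (visit(C)): cur=C back=1 fwd=0
After 2 (visit(P)): cur=P back=2 fwd=0
After 3 (back): cur=C back=1 fwd=1
After 4 (visit(B)): cur=B back=2 fwd=0
After 5 (back): cur=C back=1 fwd=1
After 6 (visit(H)): cur=H back=2 fwd=0
After 7 (back): cur=C back=1 fwd=1
After 8 (visit(O)): cur=O back=2 fwd=0
After 9 (visit(J)): cur=J back=3 fwd=0
After 10 (visit(G)): cur=G back=4 fwd=0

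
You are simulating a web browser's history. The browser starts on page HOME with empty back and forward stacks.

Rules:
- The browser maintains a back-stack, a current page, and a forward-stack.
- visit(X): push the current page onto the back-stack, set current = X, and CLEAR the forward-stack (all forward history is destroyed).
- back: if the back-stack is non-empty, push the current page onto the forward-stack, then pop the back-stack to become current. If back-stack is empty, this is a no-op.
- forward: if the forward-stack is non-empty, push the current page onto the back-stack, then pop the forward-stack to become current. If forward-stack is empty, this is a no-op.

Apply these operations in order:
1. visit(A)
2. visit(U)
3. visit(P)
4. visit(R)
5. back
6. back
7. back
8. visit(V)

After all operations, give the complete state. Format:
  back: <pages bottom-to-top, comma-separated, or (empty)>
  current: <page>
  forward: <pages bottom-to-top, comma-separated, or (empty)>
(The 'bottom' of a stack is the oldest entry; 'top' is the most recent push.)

After 1 (visit(A)): cur=A back=1 fwd=0
After 2 (visit(U)): cur=U back=2 fwd=0
After 3 (visit(P)): cur=P back=3 fwd=0
After 4 (visit(R)): cur=R back=4 fwd=0
After 5 (back): cur=P back=3 fwd=1
After 6 (back): cur=U back=2 fwd=2
After 7 (back): cur=A back=1 fwd=3
After 8 (visit(V)): cur=V back=2 fwd=0

Answer: back: HOME,A
current: V
forward: (empty)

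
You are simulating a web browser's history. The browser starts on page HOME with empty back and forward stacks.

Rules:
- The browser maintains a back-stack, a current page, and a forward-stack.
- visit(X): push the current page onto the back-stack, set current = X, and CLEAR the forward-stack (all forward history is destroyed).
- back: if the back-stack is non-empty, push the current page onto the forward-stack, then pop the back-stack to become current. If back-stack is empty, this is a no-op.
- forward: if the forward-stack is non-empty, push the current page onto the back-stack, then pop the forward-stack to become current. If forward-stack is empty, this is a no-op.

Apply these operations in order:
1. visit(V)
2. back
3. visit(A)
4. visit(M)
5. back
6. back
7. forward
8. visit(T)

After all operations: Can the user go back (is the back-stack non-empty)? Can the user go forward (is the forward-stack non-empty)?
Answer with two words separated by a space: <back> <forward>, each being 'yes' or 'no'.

Answer: yes no

Derivation:
After 1 (visit(V)): cur=V back=1 fwd=0
After 2 (back): cur=HOME back=0 fwd=1
After 3 (visit(A)): cur=A back=1 fwd=0
After 4 (visit(M)): cur=M back=2 fwd=0
After 5 (back): cur=A back=1 fwd=1
After 6 (back): cur=HOME back=0 fwd=2
After 7 (forward): cur=A back=1 fwd=1
After 8 (visit(T)): cur=T back=2 fwd=0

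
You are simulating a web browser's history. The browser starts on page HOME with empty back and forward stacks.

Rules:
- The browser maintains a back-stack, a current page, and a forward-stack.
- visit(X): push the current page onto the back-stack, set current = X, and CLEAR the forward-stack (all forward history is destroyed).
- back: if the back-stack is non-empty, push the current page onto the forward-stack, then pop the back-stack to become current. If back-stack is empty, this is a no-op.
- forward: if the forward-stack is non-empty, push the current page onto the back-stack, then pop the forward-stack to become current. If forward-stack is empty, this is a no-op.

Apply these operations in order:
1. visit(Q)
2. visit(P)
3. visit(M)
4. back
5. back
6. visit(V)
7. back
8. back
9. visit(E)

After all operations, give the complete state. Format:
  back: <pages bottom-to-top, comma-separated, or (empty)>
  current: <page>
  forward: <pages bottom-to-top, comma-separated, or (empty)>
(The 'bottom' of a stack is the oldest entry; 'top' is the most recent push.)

Answer: back: HOME
current: E
forward: (empty)

Derivation:
After 1 (visit(Q)): cur=Q back=1 fwd=0
After 2 (visit(P)): cur=P back=2 fwd=0
After 3 (visit(M)): cur=M back=3 fwd=0
After 4 (back): cur=P back=2 fwd=1
After 5 (back): cur=Q back=1 fwd=2
After 6 (visit(V)): cur=V back=2 fwd=0
After 7 (back): cur=Q back=1 fwd=1
After 8 (back): cur=HOME back=0 fwd=2
After 9 (visit(E)): cur=E back=1 fwd=0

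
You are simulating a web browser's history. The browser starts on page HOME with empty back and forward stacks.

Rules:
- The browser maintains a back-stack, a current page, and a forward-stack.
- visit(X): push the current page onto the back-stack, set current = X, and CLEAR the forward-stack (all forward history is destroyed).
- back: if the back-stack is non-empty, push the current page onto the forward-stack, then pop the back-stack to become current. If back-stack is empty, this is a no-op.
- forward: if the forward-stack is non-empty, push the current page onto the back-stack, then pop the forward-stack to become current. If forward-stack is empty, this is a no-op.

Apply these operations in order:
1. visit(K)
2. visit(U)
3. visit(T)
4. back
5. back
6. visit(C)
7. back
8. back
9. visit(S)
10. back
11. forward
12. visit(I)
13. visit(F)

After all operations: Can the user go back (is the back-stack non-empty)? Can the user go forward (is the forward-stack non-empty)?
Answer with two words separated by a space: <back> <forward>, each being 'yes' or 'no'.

After 1 (visit(K)): cur=K back=1 fwd=0
After 2 (visit(U)): cur=U back=2 fwd=0
After 3 (visit(T)): cur=T back=3 fwd=0
After 4 (back): cur=U back=2 fwd=1
After 5 (back): cur=K back=1 fwd=2
After 6 (visit(C)): cur=C back=2 fwd=0
After 7 (back): cur=K back=1 fwd=1
After 8 (back): cur=HOME back=0 fwd=2
After 9 (visit(S)): cur=S back=1 fwd=0
After 10 (back): cur=HOME back=0 fwd=1
After 11 (forward): cur=S back=1 fwd=0
After 12 (visit(I)): cur=I back=2 fwd=0
After 13 (visit(F)): cur=F back=3 fwd=0

Answer: yes no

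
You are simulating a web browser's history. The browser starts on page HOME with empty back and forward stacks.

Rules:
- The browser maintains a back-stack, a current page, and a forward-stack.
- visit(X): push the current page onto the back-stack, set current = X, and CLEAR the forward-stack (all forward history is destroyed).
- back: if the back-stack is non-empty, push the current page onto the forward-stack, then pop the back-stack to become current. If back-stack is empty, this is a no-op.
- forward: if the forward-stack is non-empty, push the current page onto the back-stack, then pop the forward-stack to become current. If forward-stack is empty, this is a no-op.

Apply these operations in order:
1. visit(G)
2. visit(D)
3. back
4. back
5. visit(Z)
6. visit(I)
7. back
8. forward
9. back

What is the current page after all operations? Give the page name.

After 1 (visit(G)): cur=G back=1 fwd=0
After 2 (visit(D)): cur=D back=2 fwd=0
After 3 (back): cur=G back=1 fwd=1
After 4 (back): cur=HOME back=0 fwd=2
After 5 (visit(Z)): cur=Z back=1 fwd=0
After 6 (visit(I)): cur=I back=2 fwd=0
After 7 (back): cur=Z back=1 fwd=1
After 8 (forward): cur=I back=2 fwd=0
After 9 (back): cur=Z back=1 fwd=1

Answer: Z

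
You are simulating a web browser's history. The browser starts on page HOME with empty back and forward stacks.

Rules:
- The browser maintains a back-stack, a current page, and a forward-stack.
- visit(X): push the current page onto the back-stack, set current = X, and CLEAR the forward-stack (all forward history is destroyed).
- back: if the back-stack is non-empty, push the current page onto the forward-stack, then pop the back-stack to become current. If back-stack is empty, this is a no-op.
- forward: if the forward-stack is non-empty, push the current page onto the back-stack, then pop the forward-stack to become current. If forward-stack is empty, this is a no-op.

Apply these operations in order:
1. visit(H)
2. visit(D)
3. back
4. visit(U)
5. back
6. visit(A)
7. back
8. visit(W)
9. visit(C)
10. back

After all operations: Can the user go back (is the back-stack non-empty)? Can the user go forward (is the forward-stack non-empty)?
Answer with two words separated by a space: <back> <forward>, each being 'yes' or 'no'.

After 1 (visit(H)): cur=H back=1 fwd=0
After 2 (visit(D)): cur=D back=2 fwd=0
After 3 (back): cur=H back=1 fwd=1
After 4 (visit(U)): cur=U back=2 fwd=0
After 5 (back): cur=H back=1 fwd=1
After 6 (visit(A)): cur=A back=2 fwd=0
After 7 (back): cur=H back=1 fwd=1
After 8 (visit(W)): cur=W back=2 fwd=0
After 9 (visit(C)): cur=C back=3 fwd=0
After 10 (back): cur=W back=2 fwd=1

Answer: yes yes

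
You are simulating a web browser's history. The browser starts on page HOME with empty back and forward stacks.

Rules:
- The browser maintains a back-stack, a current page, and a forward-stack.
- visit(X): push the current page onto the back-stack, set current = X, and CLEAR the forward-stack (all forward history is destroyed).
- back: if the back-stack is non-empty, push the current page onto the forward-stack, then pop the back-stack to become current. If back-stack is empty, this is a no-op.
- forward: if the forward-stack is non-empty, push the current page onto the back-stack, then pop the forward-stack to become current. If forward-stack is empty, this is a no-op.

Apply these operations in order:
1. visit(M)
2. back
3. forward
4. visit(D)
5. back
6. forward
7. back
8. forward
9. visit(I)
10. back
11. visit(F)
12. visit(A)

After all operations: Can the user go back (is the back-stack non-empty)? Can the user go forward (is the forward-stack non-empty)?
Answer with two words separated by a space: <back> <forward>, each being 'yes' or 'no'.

After 1 (visit(M)): cur=M back=1 fwd=0
After 2 (back): cur=HOME back=0 fwd=1
After 3 (forward): cur=M back=1 fwd=0
After 4 (visit(D)): cur=D back=2 fwd=0
After 5 (back): cur=M back=1 fwd=1
After 6 (forward): cur=D back=2 fwd=0
After 7 (back): cur=M back=1 fwd=1
After 8 (forward): cur=D back=2 fwd=0
After 9 (visit(I)): cur=I back=3 fwd=0
After 10 (back): cur=D back=2 fwd=1
After 11 (visit(F)): cur=F back=3 fwd=0
After 12 (visit(A)): cur=A back=4 fwd=0

Answer: yes no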